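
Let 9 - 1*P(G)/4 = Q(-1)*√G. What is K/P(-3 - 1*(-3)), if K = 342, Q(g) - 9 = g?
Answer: 19/2 ≈ 9.5000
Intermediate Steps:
Q(g) = 9 + g
P(G) = 36 - 32*√G (P(G) = 36 - 4*(9 - 1)*√G = 36 - 32*√G)
K/P(-3 - 1*(-3)) = 342/(36 - 32*√(-3 - 1*(-3))) = 342/(36 - 32*√(-3 + 3)) = 342/(36 - 32*√0) = 342/(36 - 32*0) = 342/(36 + 0) = 342/36 = 342*(1/36) = 19/2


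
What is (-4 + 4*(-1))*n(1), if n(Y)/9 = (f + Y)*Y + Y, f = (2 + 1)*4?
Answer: -1008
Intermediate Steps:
f = 12 (f = 3*4 = 12)
n(Y) = 9*Y + 9*Y*(12 + Y) (n(Y) = 9*((12 + Y)*Y + Y) = 9*(Y*(12 + Y) + Y) = 9*(Y + Y*(12 + Y)) = 9*Y + 9*Y*(12 + Y))
(-4 + 4*(-1))*n(1) = (-4 + 4*(-1))*(9*1*(13 + 1)) = (-4 - 4)*(9*1*14) = -8*126 = -1008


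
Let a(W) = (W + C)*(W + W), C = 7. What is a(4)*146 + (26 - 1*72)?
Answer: 12802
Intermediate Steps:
a(W) = 2*W*(7 + W) (a(W) = (W + 7)*(W + W) = (7 + W)*(2*W) = 2*W*(7 + W))
a(4)*146 + (26 - 1*72) = (2*4*(7 + 4))*146 + (26 - 1*72) = (2*4*11)*146 + (26 - 72) = 88*146 - 46 = 12848 - 46 = 12802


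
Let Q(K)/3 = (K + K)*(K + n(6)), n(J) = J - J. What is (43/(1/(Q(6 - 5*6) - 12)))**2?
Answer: 21931240464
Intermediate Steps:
n(J) = 0
Q(K) = 6*K**2 (Q(K) = 3*((K + K)*(K + 0)) = 3*((2*K)*K) = 3*(2*K**2) = 6*K**2)
(43/(1/(Q(6 - 5*6) - 12)))**2 = (43/(1/(6*(6 - 5*6)**2 - 12)))**2 = (43/(1/(6*(6 - 30)**2 - 12)))**2 = (43/(1/(6*(-24)**2 - 12)))**2 = (43/(1/(6*576 - 12)))**2 = (43/(1/(3456 - 12)))**2 = (43/(1/3444))**2 = (43*3444)**2 = 148092**2 = 21931240464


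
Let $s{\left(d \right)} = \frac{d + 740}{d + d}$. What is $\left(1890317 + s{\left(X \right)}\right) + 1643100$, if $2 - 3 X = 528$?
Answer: $\frac{1858576495}{526} \approx 3.5334 \cdot 10^{6}$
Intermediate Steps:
$X = - \frac{526}{3}$ ($X = \frac{2}{3} - 176 = - \frac{526}{3} \approx -175.33$)
$s{\left(d \right)} = \frac{740 + d}{2 d}$
$\left(1890317 + s{\left(X \right)}\right) + 1643100 = \left(1890317 + \frac{740 - \frac{526}{3}}{2 \left(- \frac{526}{3}\right)}\right) + 1643100 = \left(1890317 + \frac{1}{2} \left(- \frac{3}{526}\right) \frac{1694}{3}\right) + 1643100 = \left(1890317 - \frac{847}{526}\right) + 1643100 = \frac{994305895}{526} + 1643100 = \frac{1858576495}{526}$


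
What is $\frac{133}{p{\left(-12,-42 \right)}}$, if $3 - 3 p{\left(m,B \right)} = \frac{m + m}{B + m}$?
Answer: $\frac{3591}{23} \approx 156.13$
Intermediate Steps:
$p{\left(m,B \right)} = 1 - \frac{2 m}{3 \left(B + m\right)}$ ($p{\left(m,B \right)} = 1 - \frac{\left(m + m\right) \frac{1}{B + m}}{3} = 1 - \frac{2 m \frac{1}{B + m}}{3} = 1 - \frac{2 m}{3 \left(B + m\right)}$)
$\frac{133}{p{\left(-12,-42 \right)}} = \frac{133}{\frac{1}{-42 - 12} \left(-42 + \frac{1}{3} \left(-12\right)\right)} = \frac{133}{\frac{1}{-54} \left(-42 - 4\right)} = \frac{133}{\left(- \frac{1}{54}\right) \left(-46\right)} = \frac{133}{\frac{23}{27}} = 133 \cdot \frac{27}{23} = \frac{3591}{23}$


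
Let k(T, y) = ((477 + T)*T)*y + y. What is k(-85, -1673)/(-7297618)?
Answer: -55742687/7297618 ≈ -7.6385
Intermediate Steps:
k(T, y) = y + T*y*(477 + T) (k(T, y) = (T*(477 + T))*y + y = T*y*(477 + T) + y = y + T*y*(477 + T))
k(-85, -1673)/(-7297618) = -1673*(1 + (-85)² + 477*(-85))/(-7297618) = -1673*(1 + 7225 - 40545)*(-1/7297618) = -1673*(-33319)*(-1/7297618) = 55742687*(-1/7297618) = -55742687/7297618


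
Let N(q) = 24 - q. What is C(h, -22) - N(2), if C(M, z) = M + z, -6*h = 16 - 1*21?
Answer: -259/6 ≈ -43.167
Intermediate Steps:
h = 5/6 (h = -(16 - 1*21)/6 = -(16 - 21)/6 = -1/6*(-5) = 5/6 ≈ 0.83333)
C(h, -22) - N(2) = (5/6 - 22) - (24 - 1*2) = -127/6 - (24 - 2) = -127/6 - 1*22 = -127/6 - 22 = -259/6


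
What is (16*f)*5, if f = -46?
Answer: -3680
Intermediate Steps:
(16*f)*5 = (16*(-46))*5 = -736*5 = -3680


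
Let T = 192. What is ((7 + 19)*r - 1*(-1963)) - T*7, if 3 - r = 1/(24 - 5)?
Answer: 13217/19 ≈ 695.63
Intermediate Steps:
r = 56/19 (r = 3 - 1/(24 - 5) = 3 - 1/19 = 56/19 ≈ 2.9474)
((7 + 19)*r - 1*(-1963)) - T*7 = ((7 + 19)*(56/19) - 1*(-1963)) - 192*7 = (26*(56/19) + 1963) - 1*1344 = (1456/19 + 1963) - 1344 = 38753/19 - 1344 = 13217/19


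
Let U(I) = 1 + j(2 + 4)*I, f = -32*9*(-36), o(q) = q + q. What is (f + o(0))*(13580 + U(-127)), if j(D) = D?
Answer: 132907392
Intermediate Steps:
o(q) = 2*q
f = 10368 (f = -288*(-36) = 10368)
U(I) = 1 + 6*I (U(I) = 1 + (2 + 4)*I = 1 + 6*I)
(f + o(0))*(13580 + U(-127)) = (10368 + 2*0)*(13580 + (1 + 6*(-127))) = (10368 + 0)*(13580 + (1 - 762)) = 10368*(13580 - 761) = 10368*12819 = 132907392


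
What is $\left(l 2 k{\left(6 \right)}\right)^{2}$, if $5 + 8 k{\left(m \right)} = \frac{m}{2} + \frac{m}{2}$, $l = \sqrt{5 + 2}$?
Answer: $\frac{7}{16} \approx 0.4375$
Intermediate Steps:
$l = \sqrt{7} \approx 2.6458$
$k{\left(m \right)} = - \frac{5}{8} + \frac{m}{8}$ ($k{\left(m \right)} = - \frac{5}{8} + \frac{\frac{m}{2} + \frac{m}{2}}{8} = - \frac{5}{8} + \frac{m}{8}$)
$\left(l 2 k{\left(6 \right)}\right)^{2} = \left(\sqrt{7} \cdot 2 \left(- \frac{5}{8} + \frac{1}{8} \cdot 6\right)\right)^{2} = \left(2 \sqrt{7} \left(- \frac{5}{8} + \frac{3}{4}\right)\right)^{2} = \left(2 \sqrt{7} \cdot \frac{1}{8}\right)^{2} = \left(\frac{\sqrt{7}}{4}\right)^{2} = \frac{7}{16}$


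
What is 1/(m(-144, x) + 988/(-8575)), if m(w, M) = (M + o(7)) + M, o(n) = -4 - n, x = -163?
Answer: -8575/2890763 ≈ -0.0029663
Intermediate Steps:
m(w, M) = -11 + 2*M (m(w, M) = (M + (-4 - 1*7)) + M = (M + (-4 - 7)) + M = (M - 11) + M = (-11 + M) + M = -11 + 2*M)
1/(m(-144, x) + 988/(-8575)) = 1/((-11 + 2*(-163)) + 988/(-8575)) = 1/((-11 - 326) + 988*(-1/8575)) = 1/(-337 - 988/8575) = 1/(-2890763/8575) = -8575/2890763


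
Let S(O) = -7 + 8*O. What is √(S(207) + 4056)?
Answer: √5705 ≈ 75.531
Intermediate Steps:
√(S(207) + 4056) = √((-7 + 8*207) + 4056) = √((-7 + 1656) + 4056) = √(1649 + 4056) = √5705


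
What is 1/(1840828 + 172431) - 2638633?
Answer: -5312251634946/2013259 ≈ -2.6386e+6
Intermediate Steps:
1/(1840828 + 172431) - 2638633 = 1/2013259 - 2638633 = -5312251634946/2013259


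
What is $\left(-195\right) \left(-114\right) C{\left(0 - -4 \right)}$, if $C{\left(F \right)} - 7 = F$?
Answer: $244530$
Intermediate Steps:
$C{\left(F \right)} = 7 + F$
$\left(-195\right) \left(-114\right) C{\left(0 - -4 \right)} = \left(-195\right) \left(-114\right) \left(7 + \left(0 - -4\right)\right) = 22230 \left(7 + \left(0 + 4\right)\right) = 22230 \left(7 + 4\right) = 22230 \cdot 11 = 244530$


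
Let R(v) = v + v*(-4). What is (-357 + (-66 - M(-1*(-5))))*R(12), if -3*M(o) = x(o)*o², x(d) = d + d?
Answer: 12228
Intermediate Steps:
x(d) = 2*d
R(v) = -3*v (R(v) = v - 4*v = -3*v)
M(o) = -2*o³/3 (M(o) = -2*o*o²/3 = -2*o³/3)
(-357 + (-66 - M(-1*(-5))))*R(12) = (-357 + (-66 - (-2)*(-1*(-5))³/3))*(-3*12) = (-357 + (-66 - (-2)*5³/3))*(-36) = (-357 + (-66 - (-2)*125/3))*(-36) = (-357 + (-66 - 1*(-250/3)))*(-36) = (-357 + (-66 + 250/3))*(-36) = (-357 + 52/3)*(-36) = -1019/3*(-36) = 12228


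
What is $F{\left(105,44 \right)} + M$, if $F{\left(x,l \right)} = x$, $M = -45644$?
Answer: $-45539$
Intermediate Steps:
$F{\left(105,44 \right)} + M = 105 - 45644 = -45539$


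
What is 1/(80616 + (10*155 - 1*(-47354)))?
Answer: 1/129520 ≈ 7.7208e-6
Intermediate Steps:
1/(80616 + (10*155 - 1*(-47354))) = 1/(80616 + (1550 + 47354)) = 1/(80616 + 48904) = 1/129520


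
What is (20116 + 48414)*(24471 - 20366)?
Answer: 281315650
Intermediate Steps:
(20116 + 48414)*(24471 - 20366) = 68530*4105 = 281315650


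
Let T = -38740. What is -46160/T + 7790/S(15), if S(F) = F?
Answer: 3024770/5811 ≈ 520.52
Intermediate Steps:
-46160/T + 7790/S(15) = -46160/(-38740) + 7790/15 = -46160*(-1/38740) + 7790*(1/15) = 2308/1937 + 1558/3 = 3024770/5811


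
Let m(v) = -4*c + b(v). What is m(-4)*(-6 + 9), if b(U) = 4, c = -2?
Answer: 36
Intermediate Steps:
m(v) = 12 (m(v) = -4*(-2) + 4 = 8 + 4 = 12)
m(-4)*(-6 + 9) = 12*(-6 + 9) = 12*3 = 36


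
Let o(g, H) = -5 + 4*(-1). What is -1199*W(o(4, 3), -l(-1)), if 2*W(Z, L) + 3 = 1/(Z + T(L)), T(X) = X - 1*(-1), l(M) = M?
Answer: 13189/7 ≈ 1884.1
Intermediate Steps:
T(X) = 1 + X (T(X) = X + 1 = 1 + X)
o(g, H) = -9 (o(g, H) = -5 - 4 = -9)
W(Z, L) = -3/2 + 1/(2*(1 + L + Z)) (W(Z, L) = -3/2 + 1/(2*(Z + (1 + L))) = -3/2 + 1/(2*(1 + L + Z)))
-1199*W(o(4, 3), -l(-1)) = -1199*(-2 - (-3)*(-1) - 3*(-9))/(2*(1 - 1*(-1) - 9)) = -1199*(-2 - 3*1 + 27)/(2*(1 + 1 - 9)) = -1199*(-2 - 3 + 27)/(2*(-7)) = -1199*(-1)*22/(2*7) = -1199*(-11/7) = 13189/7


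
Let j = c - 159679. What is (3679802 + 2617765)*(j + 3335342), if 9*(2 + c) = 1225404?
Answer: 20856389449239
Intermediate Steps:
c = 136154 (c = -2 + (1/9)*1225404 = -2 + 136156 = 136154)
j = -23525 (j = 136154 - 159679 = -23525)
(3679802 + 2617765)*(j + 3335342) = (3679802 + 2617765)*(-23525 + 3335342) = 6297567*3311817 = 20856389449239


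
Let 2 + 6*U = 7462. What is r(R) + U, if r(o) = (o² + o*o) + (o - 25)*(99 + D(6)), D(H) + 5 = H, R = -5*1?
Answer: -5120/3 ≈ -1706.7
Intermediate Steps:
R = -5
D(H) = -5 + H
U = 3730/3 (U = -⅓ + (⅙)*7462 = -⅓ + 3731/3 = 3730/3 ≈ 1243.3)
r(o) = -2500 + 2*o² + 100*o (r(o) = (o² + o*o) + (o - 25)*(99 + (-5 + 6)) = (o² + o²) + (-25 + o)*(99 + 1) = 2*o² + (-25 + o)*100 = 2*o² + (-2500 + 100*o) = -2500 + 2*o² + 100*o)
r(R) + U = (-2500 + 2*(-5)² + 100*(-5)) + 3730/3 = (-2500 + 2*25 - 500) + 3730/3 = (-2500 + 50 - 500) + 3730/3 = -2950 + 3730/3 = -5120/3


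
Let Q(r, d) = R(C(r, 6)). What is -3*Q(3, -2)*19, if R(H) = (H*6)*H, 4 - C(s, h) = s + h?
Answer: -8550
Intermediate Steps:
C(s, h) = 4 - h - s (C(s, h) = 4 - (s + h) = 4 - (h + s) = 4 + (-h - s) = 4 - h - s)
R(H) = 6*H² (R(H) = (6*H)*H = 6*H²)
Q(r, d) = 6*(-2 - r)² (Q(r, d) = 6*(4 - 1*6 - r)² = 6*(4 - 6 - r)² = 6*(-2 - r)²)
-3*Q(3, -2)*19 = -18*(2 + 3)²*19 = -18*5²*19 = -18*25*19 = -3*150*19 = -450*19 = -8550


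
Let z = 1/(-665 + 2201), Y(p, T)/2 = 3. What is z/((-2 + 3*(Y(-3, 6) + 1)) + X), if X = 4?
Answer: 1/35328 ≈ 2.8306e-5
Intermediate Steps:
Y(p, T) = 6 (Y(p, T) = 2*3 = 6)
z = 1/1536 ≈ 0.00065104
z/((-2 + 3*(Y(-3, 6) + 1)) + X) = (1/1536)/((-2 + 3*(6 + 1)) + 4) = (1/1536)/((-2 + 3*7) + 4) = (1/1536)/((-2 + 21) + 4) = (1/1536)/(19 + 4) = (1/1536)/23 = (1/23)*(1/1536) = 1/35328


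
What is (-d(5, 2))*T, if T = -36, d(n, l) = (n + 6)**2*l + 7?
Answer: 8964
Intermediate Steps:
d(n, l) = 7 + l*(6 + n)**2 (d(n, l) = (6 + n)**2*l + 7 = l*(6 + n)**2 + 7 = 7 + l*(6 + n)**2)
(-d(5, 2))*T = -(7 + 2*(6 + 5)**2)*(-36) = -(7 + 2*11**2)*(-36) = -(7 + 2*121)*(-36) = -(7 + 242)*(-36) = -1*249*(-36) = -249*(-36) = 8964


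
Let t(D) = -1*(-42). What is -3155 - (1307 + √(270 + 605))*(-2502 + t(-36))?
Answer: 3212065 + 12300*√35 ≈ 3.2848e+6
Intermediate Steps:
t(D) = 42
-3155 - (1307 + √(270 + 605))*(-2502 + t(-36)) = -3155 - (1307 + √(270 + 605))*(-2502 + 42) = -3155 - (1307 + √875)*(-2460) = -3155 - (1307 + 5*√35)*(-2460) = -3155 - (-3215220 - 12300*√35) = -3155 + (3215220 + 12300*√35) = 3212065 + 12300*√35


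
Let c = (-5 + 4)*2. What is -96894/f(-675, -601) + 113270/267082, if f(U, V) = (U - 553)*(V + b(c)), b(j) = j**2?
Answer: 4763450501/16316840626 ≈ 0.29193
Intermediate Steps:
c = -2 (c = -1*2 = -2)
f(U, V) = (-553 + U)*(4 + V) (f(U, V) = (U - 553)*(V + (-2)**2) = (-553 + U)*(V + 4) = (-553 + U)*(4 + V))
-96894/f(-675, -601) + 113270/267082 = -96894/(-2212 - 553*(-601) + 4*(-675) - 675*(-601)) + 113270/267082 = -96894/(-2212 + 332353 - 2700 + 405675) + 113270*(1/267082) = -96894/733116 + 56635/133541 = -96894*1/733116 + 56635/133541 = -16149/122186 + 56635/133541 = 4763450501/16316840626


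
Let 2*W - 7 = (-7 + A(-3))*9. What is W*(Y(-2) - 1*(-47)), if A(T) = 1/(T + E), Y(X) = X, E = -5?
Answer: -20565/16 ≈ -1285.3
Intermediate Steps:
A(T) = 1/(-5 + T) (A(T) = 1/(T - 5) = 1/(-5 + T))
W = -457/16 (W = 7/2 + ((-7 + 1/(-5 - 3))*9)/2 = 7/2 + ((-7 + 1/(-8))*9)/2 = 7/2 + ((-7 - 1/8)*9)/2 = 7/2 + (-57/8*9)/2 = 7/2 + (1/2)*(-513/8) = 7/2 - 513/16 = -457/16 ≈ -28.563)
W*(Y(-2) - 1*(-47)) = -457*(-2 - 1*(-47))/16 = -457*(-2 + 47)/16 = -457/16*45 = -20565/16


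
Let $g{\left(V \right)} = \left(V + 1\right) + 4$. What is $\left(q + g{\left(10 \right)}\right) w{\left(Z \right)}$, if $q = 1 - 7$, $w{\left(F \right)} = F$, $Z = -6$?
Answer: $-54$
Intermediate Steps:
$g{\left(V \right)} = 5 + V$ ($g{\left(V \right)} = \left(1 + V\right) + 4 = 5 + V$)
$q = -6$ ($q = 1 - 7 = -6$)
$\left(q + g{\left(10 \right)}\right) w{\left(Z \right)} = \left(-6 + \left(5 + 10\right)\right) \left(-6\right) = \left(-6 + 15\right) \left(-6\right) = 9 \left(-6\right) = -54$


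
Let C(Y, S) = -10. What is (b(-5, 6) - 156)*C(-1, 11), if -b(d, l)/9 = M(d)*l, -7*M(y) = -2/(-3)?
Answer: 10560/7 ≈ 1508.6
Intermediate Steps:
M(y) = -2/21 (M(y) = -(-2)/(7*(-3)) = -(-2)*(-1)/(7*3) = -⅐*⅔ = -2/21)
b(d, l) = 6*l/7 (b(d, l) = -(-6)*l/7 = 6*l/7)
(b(-5, 6) - 156)*C(-1, 11) = ((6/7)*6 - 156)*(-10) = (36/7 - 156)*(-10) = -1056/7*(-10) = 10560/7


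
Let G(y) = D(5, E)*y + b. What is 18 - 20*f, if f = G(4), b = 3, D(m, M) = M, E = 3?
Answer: -282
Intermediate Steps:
G(y) = 3 + 3*y (G(y) = 3*y + 3 = 3 + 3*y)
f = 15 (f = 3 + 3*4 = 3 + 12 = 15)
18 - 20*f = 18 - 20*15 = 18 - 300 = -282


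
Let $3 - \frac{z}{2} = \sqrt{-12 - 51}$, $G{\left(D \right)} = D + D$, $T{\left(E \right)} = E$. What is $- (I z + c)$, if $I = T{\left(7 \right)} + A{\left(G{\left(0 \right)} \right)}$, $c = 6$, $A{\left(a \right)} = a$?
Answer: $-48 + 42 i \sqrt{7} \approx -48.0 + 111.12 i$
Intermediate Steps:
$G{\left(D \right)} = 2 D$
$z = 6 - 6 i \sqrt{7}$ ($z = 6 - 2 \sqrt{-12 - 51} = 6 - 2 \sqrt{-63} = 6 - 2 \cdot 3 i \sqrt{7} = 6 - 6 i \sqrt{7} \approx 6.0 - 15.875 i$)
$I = 7$ ($I = 7 + 2 \cdot 0 = 7 + 0 = 7$)
$- (I z + c) = - (7 \left(6 - 6 i \sqrt{7}\right) + 6) = - (\left(42 - 42 i \sqrt{7}\right) + 6) = - (48 - 42 i \sqrt{7}) = -48 + 42 i \sqrt{7}$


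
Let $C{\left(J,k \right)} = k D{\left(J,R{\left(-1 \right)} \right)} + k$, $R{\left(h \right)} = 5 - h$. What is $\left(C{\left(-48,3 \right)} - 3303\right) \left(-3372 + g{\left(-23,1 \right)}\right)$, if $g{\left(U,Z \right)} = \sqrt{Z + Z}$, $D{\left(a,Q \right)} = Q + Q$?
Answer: $11006208 - 3264 \sqrt{2} \approx 1.1002 \cdot 10^{7}$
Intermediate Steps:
$D{\left(a,Q \right)} = 2 Q$
$g{\left(U,Z \right)} = \sqrt{2} \sqrt{Z}$ ($g{\left(U,Z \right)} = \sqrt{2 Z} = \sqrt{2} \sqrt{Z}$)
$C{\left(J,k \right)} = 13 k$ ($C{\left(J,k \right)} = k 2 \left(5 - -1\right) + k = k 2 \left(5 + 1\right) + k = k 2 \cdot 6 + k = k 12 + k = 12 k + k = 13 k$)
$\left(C{\left(-48,3 \right)} - 3303\right) \left(-3372 + g{\left(-23,1 \right)}\right) = \left(13 \cdot 3 - 3303\right) \left(-3372 + \sqrt{2} \sqrt{1}\right) = \left(39 - 3303\right) \left(-3372 + \sqrt{2} \cdot 1\right) = - 3264 \left(-3372 + \sqrt{2}\right) = 11006208 - 3264 \sqrt{2}$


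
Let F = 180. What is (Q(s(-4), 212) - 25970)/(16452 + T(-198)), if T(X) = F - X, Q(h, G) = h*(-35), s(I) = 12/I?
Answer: -5173/3366 ≈ -1.5368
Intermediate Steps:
Q(h, G) = -35*h
T(X) = 180 - X
(Q(s(-4), 212) - 25970)/(16452 + T(-198)) = (-420/(-4) - 25970)/(16452 + (180 - 1*(-198))) = (-420*(-1)/4 - 25970)/(16452 + (180 + 198)) = (-35*(-3) - 25970)/(16452 + 378) = (105 - 25970)/16830 = -25865*1/16830 = -5173/3366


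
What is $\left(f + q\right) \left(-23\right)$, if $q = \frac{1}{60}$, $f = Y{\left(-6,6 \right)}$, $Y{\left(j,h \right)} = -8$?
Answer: $\frac{11017}{60} \approx 183.62$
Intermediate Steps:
$f = -8$
$q = \frac{1}{60} \approx 0.016667$
$\left(f + q\right) \left(-23\right) = \left(-8 + \frac{1}{60}\right) \left(-23\right) = \left(- \frac{479}{60}\right) \left(-23\right) = \frac{11017}{60}$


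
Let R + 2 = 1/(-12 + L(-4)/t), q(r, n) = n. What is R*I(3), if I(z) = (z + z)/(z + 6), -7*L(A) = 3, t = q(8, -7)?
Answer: -2438/1755 ≈ -1.3892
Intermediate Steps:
t = -7
L(A) = -3/7 (L(A) = -⅐*3 = -3/7)
I(z) = 2*z/(6 + z) (I(z) = (2*z)/(6 + z) = 2*z/(6 + z))
R = -1219/585 (R = -2 + 1/(-12 - 3/7/(-7)) = -2 + 1/(-12 - 3/7*(-⅐)) = -2 + 1/(-12 + 3/49) = -2 + 1/(-585/49) = -2 - 49/585 = -1219/585 ≈ -2.0838)
R*I(3) = -2438*3/(585*(6 + 3)) = -2438*3/(585*9) = -1219/585*⅔ = -2438/1755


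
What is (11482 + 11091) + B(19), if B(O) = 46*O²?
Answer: 39179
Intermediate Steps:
(11482 + 11091) + B(19) = (11482 + 11091) + 46*19² = 22573 + 46*361 = 22573 + 16606 = 39179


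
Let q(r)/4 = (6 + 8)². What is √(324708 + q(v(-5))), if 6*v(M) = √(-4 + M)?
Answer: 2*√81373 ≈ 570.52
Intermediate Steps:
v(M) = √(-4 + M)/6
q(r) = 784 (q(r) = 4*(6 + 8)² = 4*14² = 4*196 = 784)
√(324708 + q(v(-5))) = √(324708 + 784) = √325492 = 2*√81373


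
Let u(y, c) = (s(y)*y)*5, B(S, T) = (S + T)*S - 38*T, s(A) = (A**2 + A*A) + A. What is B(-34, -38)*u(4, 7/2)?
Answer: 2802240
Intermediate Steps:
s(A) = A + 2*A**2 (s(A) = (A**2 + A**2) + A = 2*A**2 + A = A + 2*A**2)
B(S, T) = -38*T + S*(S + T) (B(S, T) = S*(S + T) - 38*T = -38*T + S*(S + T))
u(y, c) = 5*y**2*(1 + 2*y) (u(y, c) = ((y*(1 + 2*y))*y)*5 = (y**2*(1 + 2*y))*5 = 5*y**2*(1 + 2*y))
B(-34, -38)*u(4, 7/2) = ((-34)**2 - 38*(-38) - 34*(-38))*(4**2*(5 + 10*4)) = (1156 + 1444 + 1292)*(16*(5 + 40)) = 3892*(16*45) = 3892*720 = 2802240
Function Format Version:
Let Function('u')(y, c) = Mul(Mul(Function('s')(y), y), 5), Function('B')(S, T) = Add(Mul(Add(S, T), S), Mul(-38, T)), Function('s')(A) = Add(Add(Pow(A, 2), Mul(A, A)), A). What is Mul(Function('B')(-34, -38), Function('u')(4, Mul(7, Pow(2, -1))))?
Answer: 2802240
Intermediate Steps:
Function('s')(A) = Add(A, Mul(2, Pow(A, 2))) (Function('s')(A) = Add(Add(Pow(A, 2), Pow(A, 2)), A) = Add(Mul(2, Pow(A, 2)), A) = Add(A, Mul(2, Pow(A, 2))))
Function('B')(S, T) = Add(Mul(-38, T), Mul(S, Add(S, T))) (Function('B')(S, T) = Add(Mul(S, Add(S, T)), Mul(-38, T)) = Add(Mul(-38, T), Mul(S, Add(S, T))))
Function('u')(y, c) = Mul(5, Pow(y, 2), Add(1, Mul(2, y))) (Function('u')(y, c) = Mul(Mul(Mul(y, Add(1, Mul(2, y))), y), 5) = Mul(Mul(Pow(y, 2), Add(1, Mul(2, y))), 5) = Mul(5, Pow(y, 2), Add(1, Mul(2, y))))
Mul(Function('B')(-34, -38), Function('u')(4, Mul(7, Pow(2, -1)))) = Mul(Add(Pow(-34, 2), Mul(-38, -38), Mul(-34, -38)), Mul(Pow(4, 2), Add(5, Mul(10, 4)))) = Mul(Add(1156, 1444, 1292), Mul(16, Add(5, 40))) = Mul(3892, Mul(16, 45)) = Mul(3892, 720) = 2802240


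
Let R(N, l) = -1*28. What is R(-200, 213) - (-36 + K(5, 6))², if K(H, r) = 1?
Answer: -1253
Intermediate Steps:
R(N, l) = -28
R(-200, 213) - (-36 + K(5, 6))² = -28 - (-36 + 1)² = -28 - 1*(-35)² = -28 - 1*1225 = -28 - 1225 = -1253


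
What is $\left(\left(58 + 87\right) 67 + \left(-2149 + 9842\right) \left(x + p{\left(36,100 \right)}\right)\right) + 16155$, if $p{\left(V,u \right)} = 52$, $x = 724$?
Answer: $5995638$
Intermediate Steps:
$\left(\left(58 + 87\right) 67 + \left(-2149 + 9842\right) \left(x + p{\left(36,100 \right)}\right)\right) + 16155 = \left(\left(58 + 87\right) 67 + \left(-2149 + 9842\right) \left(724 + 52\right)\right) + 16155 = \left(145 \cdot 67 + 7693 \cdot 776\right) + 16155 = \left(9715 + 5969768\right) + 16155 = 5979483 + 16155 = 5995638$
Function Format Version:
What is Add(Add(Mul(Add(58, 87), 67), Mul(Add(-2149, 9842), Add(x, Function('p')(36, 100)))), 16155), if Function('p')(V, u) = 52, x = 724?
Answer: 5995638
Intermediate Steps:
Add(Add(Mul(Add(58, 87), 67), Mul(Add(-2149, 9842), Add(x, Function('p')(36, 100)))), 16155) = Add(Add(Mul(Add(58, 87), 67), Mul(Add(-2149, 9842), Add(724, 52))), 16155) = Add(Add(Mul(145, 67), Mul(7693, 776)), 16155) = Add(Add(9715, 5969768), 16155) = Add(5979483, 16155) = 5995638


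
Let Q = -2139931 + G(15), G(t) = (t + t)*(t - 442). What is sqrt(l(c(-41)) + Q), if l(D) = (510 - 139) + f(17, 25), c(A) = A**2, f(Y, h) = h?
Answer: I*sqrt(2152345) ≈ 1467.1*I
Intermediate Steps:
G(t) = 2*t*(-442 + t) (G(t) = (2*t)*(-442 + t) = 2*t*(-442 + t))
l(D) = 396 (l(D) = (510 - 139) + 25 = 371 + 25 = 396)
Q = -2152741 (Q = -2139931 + 2*15*(-442 + 15) = -2139931 + 2*15*(-427) = -2139931 - 12810 = -2152741)
sqrt(l(c(-41)) + Q) = sqrt(396 - 2152741) = sqrt(-2152345) = I*sqrt(2152345)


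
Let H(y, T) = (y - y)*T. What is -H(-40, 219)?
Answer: 0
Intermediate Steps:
H(y, T) = 0 (H(y, T) = 0*T = 0)
-H(-40, 219) = -1*0 = 0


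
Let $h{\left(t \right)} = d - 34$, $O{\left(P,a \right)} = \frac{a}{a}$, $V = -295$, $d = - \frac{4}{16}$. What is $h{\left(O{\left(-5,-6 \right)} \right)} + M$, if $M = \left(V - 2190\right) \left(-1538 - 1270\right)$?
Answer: $\frac{27911383}{4} \approx 6.9778 \cdot 10^{6}$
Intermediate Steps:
$d = - \frac{1}{4}$ ($d = \left(-4\right) \frac{1}{16} = - \frac{1}{4} \approx -0.25$)
$O{\left(P,a \right)} = 1$
$h{\left(t \right)} = - \frac{137}{4}$ ($h{\left(t \right)} = - \frac{1}{4} - 34 = - \frac{137}{4}$)
$M = 6977880$ ($M = \left(-295 - 2190\right) \left(-1538 - 1270\right) = \left(-2485\right) \left(-2808\right) = 6977880$)
$h{\left(O{\left(-5,-6 \right)} \right)} + M = - \frac{137}{4} + 6977880 = \frac{27911383}{4}$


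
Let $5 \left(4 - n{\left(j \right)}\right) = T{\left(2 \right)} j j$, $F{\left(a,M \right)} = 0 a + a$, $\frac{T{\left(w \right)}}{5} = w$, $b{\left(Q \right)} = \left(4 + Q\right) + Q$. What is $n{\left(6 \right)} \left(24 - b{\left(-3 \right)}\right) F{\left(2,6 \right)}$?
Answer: $-3536$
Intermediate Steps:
$b{\left(Q \right)} = 4 + 2 Q$
$T{\left(w \right)} = 5 w$
$F{\left(a,M \right)} = a$ ($F{\left(a,M \right)} = 0 + a = a$)
$n{\left(j \right)} = 4 - 2 j^{2}$ ($n{\left(j \right)} = 4 - \frac{5 \cdot 2 j j}{5} = 4 - \frac{10 j j}{5} = 4 - \frac{10 j^{2}}{5} = 4 - 2 j^{2}$)
$n{\left(6 \right)} \left(24 - b{\left(-3 \right)}\right) F{\left(2,6 \right)} = \left(4 - 2 \cdot 6^{2}\right) \left(24 - \left(4 + 2 \left(-3\right)\right)\right) 2 = \left(4 - 72\right) \left(24 - \left(4 - 6\right)\right) 2 = \left(4 - 72\right) \left(24 - -2\right) 2 = - 68 \left(24 + 2\right) 2 = \left(-68\right) 26 \cdot 2 = \left(-1768\right) 2 = -3536$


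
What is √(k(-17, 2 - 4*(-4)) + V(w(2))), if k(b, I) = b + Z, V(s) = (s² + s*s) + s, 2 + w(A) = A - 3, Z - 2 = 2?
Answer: √2 ≈ 1.4142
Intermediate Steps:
Z = 4 (Z = 2 + 2 = 4)
w(A) = -5 + A (w(A) = -2 + (A - 3) = -2 + (-3 + A) = -5 + A)
V(s) = s + 2*s² (V(s) = (s² + s²) + s = 2*s² + s = s + 2*s²)
k(b, I) = 4 + b (k(b, I) = b + 4 = 4 + b)
√(k(-17, 2 - 4*(-4)) + V(w(2))) = √((4 - 17) + (-5 + 2)*(1 + 2*(-5 + 2))) = √(-13 - 3*(1 + 2*(-3))) = √(-13 - 3*(1 - 6)) = √(-13 - 3*(-5)) = √(-13 + 15) = √2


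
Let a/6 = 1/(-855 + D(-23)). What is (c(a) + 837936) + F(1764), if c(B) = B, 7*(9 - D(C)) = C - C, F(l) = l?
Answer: 118397699/141 ≈ 8.3970e+5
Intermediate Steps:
D(C) = 9 (D(C) = 9 - (C - C)/7 = 9 - ⅐*0 = 9 + 0 = 9)
a = -1/141 (a = 6/(-855 + 9) = 6/(-846) = 6*(-1/846) = -1/141 ≈ -0.0070922)
(c(a) + 837936) + F(1764) = (-1/141 + 837936) + 1764 = 118148975/141 + 1764 = 118397699/141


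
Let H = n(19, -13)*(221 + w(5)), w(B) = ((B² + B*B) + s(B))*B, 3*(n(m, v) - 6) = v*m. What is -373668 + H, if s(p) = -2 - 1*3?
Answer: -1223138/3 ≈ -4.0771e+5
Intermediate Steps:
s(p) = -5 (s(p) = -2 - 3 = -5)
n(m, v) = 6 + m*v/3 (n(m, v) = 6 + (v*m)/3 = 6 + (m*v)/3 = 6 + m*v/3)
w(B) = B*(-5 + 2*B²) (w(B) = ((B² + B*B) - 5)*B = ((B² + B²) - 5)*B = (2*B² - 5)*B = (-5 + 2*B²)*B = B*(-5 + 2*B²))
H = -102134/3 (H = (6 + (⅓)*19*(-13))*(221 + 5*(-5 + 2*5²)) = (6 - 247/3)*(221 + 5*(-5 + 2*25)) = -229*(221 + 5*(-5 + 50))/3 = -229*(221 + 5*45)/3 = -229*(221 + 225)/3 = -229/3*446 = -102134/3 ≈ -34045.)
-373668 + H = -373668 - 102134/3 = -1223138/3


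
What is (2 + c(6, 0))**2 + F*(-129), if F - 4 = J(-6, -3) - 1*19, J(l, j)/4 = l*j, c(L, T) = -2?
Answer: -7353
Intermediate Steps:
J(l, j) = 4*j*l (J(l, j) = 4*(l*j) = 4*(j*l) = 4*j*l)
F = 57 (F = 4 + (4*(-3)*(-6) - 1*19) = 4 + (72 - 19) = 4 + 53 = 57)
(2 + c(6, 0))**2 + F*(-129) = (2 - 2)**2 + 57*(-129) = 0**2 - 7353 = 0 - 7353 = -7353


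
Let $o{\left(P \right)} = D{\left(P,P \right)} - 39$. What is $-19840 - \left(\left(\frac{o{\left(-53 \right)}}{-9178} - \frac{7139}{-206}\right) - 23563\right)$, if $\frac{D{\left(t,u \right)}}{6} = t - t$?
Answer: $\frac{134104369}{36359} \approx 3688.3$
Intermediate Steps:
$D{\left(t,u \right)} = 0$ ($D{\left(t,u \right)} = 6 \left(t - t\right) = 6 \cdot 0 = 0$)
$o{\left(P \right)} = -39$ ($o{\left(P \right)} = 0 - 39 = -39$)
$-19840 - \left(\left(\frac{o{\left(-53 \right)}}{-9178} - \frac{7139}{-206}\right) - 23563\right) = -19840 - \left(\left(- \frac{39}{-9178} - \frac{7139}{-206}\right) - 23563\right) = -19840 - \left(\left(\left(-39\right) \left(- \frac{1}{9178}\right) - - \frac{7139}{206}\right) - 23563\right) = -19840 - \left(\left(\frac{3}{706} + \frac{7139}{206}\right) - 23563\right) = -19840 - \left(\frac{1260188}{36359} - 23563\right) = -19840 - - \frac{855466929}{36359} = -19840 + \frac{855466929}{36359} = \frac{134104369}{36359}$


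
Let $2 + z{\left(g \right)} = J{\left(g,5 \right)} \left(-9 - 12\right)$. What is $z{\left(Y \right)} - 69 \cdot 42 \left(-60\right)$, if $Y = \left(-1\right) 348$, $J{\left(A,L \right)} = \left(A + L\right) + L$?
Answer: $180976$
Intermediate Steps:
$J{\left(A,L \right)} = A + 2 L$
$Y = -348$
$z{\left(g \right)} = -212 - 21 g$ ($z{\left(g \right)} = -2 + \left(g + 2 \cdot 5\right) \left(-9 - 12\right) = -2 + \left(g + 10\right) \left(-21\right) = -2 + \left(10 + g\right) \left(-21\right) = -2 - \left(210 + 21 g\right) = -212 - 21 g$)
$z{\left(Y \right)} - 69 \cdot 42 \left(-60\right) = \left(-212 - -7308\right) - 69 \cdot 42 \left(-60\right) = \left(-212 + 7308\right) - 2898 \left(-60\right) = 7096 - -173880 = 7096 + 173880 = 180976$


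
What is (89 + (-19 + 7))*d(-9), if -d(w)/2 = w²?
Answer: -12474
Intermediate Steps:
d(w) = -2*w²
(89 + (-19 + 7))*d(-9) = (89 + (-19 + 7))*(-2*(-9)²) = (89 - 12)*(-2*81) = 77*(-162) = -12474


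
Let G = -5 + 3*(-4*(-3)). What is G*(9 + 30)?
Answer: 1209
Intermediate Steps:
G = 31 (G = -5 + 3*12 = -5 + 36 = 31)
G*(9 + 30) = 31*(9 + 30) = 31*39 = 1209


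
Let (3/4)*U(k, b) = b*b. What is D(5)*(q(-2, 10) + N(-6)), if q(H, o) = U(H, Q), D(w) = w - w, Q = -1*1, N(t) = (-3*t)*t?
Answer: 0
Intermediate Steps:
N(t) = -3*t**2
Q = -1
U(k, b) = 4*b**2/3 (U(k, b) = 4*(b*b)/3 = 4*b**2/3)
D(w) = 0
q(H, o) = 4/3 (q(H, o) = (4/3)*(-1)**2 = (4/3)*1 = 4/3)
D(5)*(q(-2, 10) + N(-6)) = 0*(4/3 - 3*(-6)**2) = 0*(4/3 - 3*36) = 0*(4/3 - 108) = 0*(-320/3) = 0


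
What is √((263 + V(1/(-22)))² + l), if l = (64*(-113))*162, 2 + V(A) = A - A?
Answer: 9*I*√13623 ≈ 1050.5*I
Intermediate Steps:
V(A) = -2 (V(A) = -2 + (A - A) = -2 + 0 = -2)
l = -1171584 (l = -7232*162 = -1171584)
√((263 + V(1/(-22)))² + l) = √((263 - 2)² - 1171584) = √(261² - 1171584) = √(68121 - 1171584) = √(-1103463) = 9*I*√13623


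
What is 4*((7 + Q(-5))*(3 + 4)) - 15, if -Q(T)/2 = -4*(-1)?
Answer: -43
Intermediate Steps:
Q(T) = -8 (Q(T) = -(-8)*(-1) = -2*4 = -8)
4*((7 + Q(-5))*(3 + 4)) - 15 = 4*((7 - 8)*(3 + 4)) - 15 = 4*(-1*7) - 15 = 4*(-7) - 15 = -28 - 15 = -43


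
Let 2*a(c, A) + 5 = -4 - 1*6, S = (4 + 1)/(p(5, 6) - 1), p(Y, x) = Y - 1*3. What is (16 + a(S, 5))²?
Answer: 289/4 ≈ 72.250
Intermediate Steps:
p(Y, x) = -3 + Y (p(Y, x) = Y - 3 = -3 + Y)
S = 5 (S = (4 + 1)/((-3 + 5) - 1) = 5/(2 - 1) = 5/1 = 5*1 = 5)
a(c, A) = -15/2 (a(c, A) = -5/2 + (-4 - 1*6)/2 = -5/2 + (-4 - 6)/2 = -5/2 + (½)*(-10) = -5/2 - 5 = -15/2)
(16 + a(S, 5))² = (16 - 15/2)² = (17/2)² = 289/4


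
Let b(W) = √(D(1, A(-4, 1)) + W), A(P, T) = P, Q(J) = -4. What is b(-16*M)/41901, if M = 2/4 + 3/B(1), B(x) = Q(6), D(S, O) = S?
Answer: √5/41901 ≈ 5.3365e-5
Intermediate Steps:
B(x) = -4
M = -¼ (M = 2/4 + 3/(-4) = 2*(¼) + 3*(-¼) = ½ - ¾ = -¼ ≈ -0.25000)
b(W) = √(1 + W)
b(-16*M)/41901 = √(1 - 16*(-¼))/41901 = √(1 + 4)*(1/41901) = √5*(1/41901) = √5/41901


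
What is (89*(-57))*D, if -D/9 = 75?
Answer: 3424275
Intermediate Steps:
D = -675 (D = -9*75 = -675)
(89*(-57))*D = (89*(-57))*(-675) = -5073*(-675) = 3424275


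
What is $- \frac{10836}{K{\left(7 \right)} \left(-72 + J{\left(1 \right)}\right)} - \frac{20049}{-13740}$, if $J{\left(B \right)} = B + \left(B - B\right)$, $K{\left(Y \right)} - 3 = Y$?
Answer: $\frac{5437381}{325180} \approx 16.721$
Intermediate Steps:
$K{\left(Y \right)} = 3 + Y$
$J{\left(B \right)} = B$ ($J{\left(B \right)} = B + 0 = B$)
$- \frac{10836}{K{\left(7 \right)} \left(-72 + J{\left(1 \right)}\right)} - \frac{20049}{-13740} = - \frac{10836}{\left(3 + 7\right) \left(-72 + 1\right)} - \frac{20049}{-13740} = - \frac{10836}{10 \left(-71\right)} - - \frac{6683}{4580} = - \frac{10836}{-710} + \frac{6683}{4580} = \left(-10836\right) \left(- \frac{1}{710}\right) + \frac{6683}{4580} = \frac{5418}{355} + \frac{6683}{4580} = \frac{5437381}{325180}$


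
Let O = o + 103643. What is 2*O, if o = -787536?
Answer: -1367786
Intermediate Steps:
O = -683893 (O = -787536 + 103643 = -683893)
2*O = 2*(-683893) = -1367786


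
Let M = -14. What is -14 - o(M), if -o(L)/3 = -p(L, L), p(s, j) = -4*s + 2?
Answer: -188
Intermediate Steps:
p(s, j) = 2 - 4*s
o(L) = 6 - 12*L (o(L) = -(-3)*(2 - 4*L) = -3*(-2 + 4*L) = 6 - 12*L)
-14 - o(M) = -14 - (6 - 12*(-14)) = -14 - (6 + 168) = -14 - 1*174 = -14 - 174 = -188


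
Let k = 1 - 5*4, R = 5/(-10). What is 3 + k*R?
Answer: 25/2 ≈ 12.500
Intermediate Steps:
R = -1/2 (R = 5*(-1/10) = -1/2 ≈ -0.50000)
k = -19 (k = 1 - 20 = -19)
3 + k*R = 3 - 19*(-1/2) = 3 + 19/2 = 25/2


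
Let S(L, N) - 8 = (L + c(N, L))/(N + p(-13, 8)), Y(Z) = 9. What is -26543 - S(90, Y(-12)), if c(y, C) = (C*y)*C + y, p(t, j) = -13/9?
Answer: -2462459/68 ≈ -36213.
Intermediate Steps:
p(t, j) = -13/9 (p(t, j) = -13*⅑ = -13/9)
c(y, C) = y + y*C² (c(y, C) = y*C² + y = y + y*C²)
S(L, N) = 8 + (L + N*(1 + L²))/(-13/9 + N) (S(L, N) = 8 + (L + N*(1 + L²))/(N - 13/9) = 8 + (L + N*(1 + L²))/(-13/9 + N))
-26543 - S(90, Y(-12)) = -26543 - (-104 + 9*90 + 81*9 + 9*9*90²)/(-13 + 9*9) = -26543 - (-104 + 810 + 729 + 9*9*8100)/(-13 + 81) = -26543 - (-104 + 810 + 729 + 656100)/68 = -26543 - 657535/68 = -2462459/68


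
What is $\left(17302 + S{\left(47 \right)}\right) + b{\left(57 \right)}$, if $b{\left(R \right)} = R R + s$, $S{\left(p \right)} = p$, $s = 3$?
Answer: $20601$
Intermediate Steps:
$b{\left(R \right)} = 3 + R^{2}$ ($b{\left(R \right)} = R R + 3 = R^{2} + 3 = 3 + R^{2}$)
$\left(17302 + S{\left(47 \right)}\right) + b{\left(57 \right)} = \left(17302 + 47\right) + \left(3 + 57^{2}\right) = 17349 + \left(3 + 3249\right) = 17349 + 3252 = 20601$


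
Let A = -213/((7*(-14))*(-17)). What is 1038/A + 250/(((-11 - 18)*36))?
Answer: -300908467/37062 ≈ -8119.1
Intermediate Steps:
A = -213/1666 (A = -213/((-98*(-17))) = -213/1666 ≈ -0.12785)
1038/A + 250/(((-11 - 18)*36)) = 1038/(-213/1666) + 250/(((-11 - 18)*36)) = 1038*(-1666/213) + 250/((-29*36)) = -576436/71 + 250/(-1044) = -576436/71 + 250*(-1/1044) = -576436/71 - 125/522 = -300908467/37062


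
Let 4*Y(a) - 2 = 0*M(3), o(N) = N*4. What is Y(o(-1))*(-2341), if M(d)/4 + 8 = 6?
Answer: -2341/2 ≈ -1170.5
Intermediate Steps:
M(d) = -8 (M(d) = -32 + 4*6 = -32 + 24 = -8)
o(N) = 4*N
Y(a) = ½ (Y(a) = ½ + (0*(-8))/4 = ½ + (¼)*0 = ½ + 0 = ½)
Y(o(-1))*(-2341) = (½)*(-2341) = -2341/2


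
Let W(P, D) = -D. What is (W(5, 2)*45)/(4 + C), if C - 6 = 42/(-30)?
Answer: -450/43 ≈ -10.465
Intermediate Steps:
C = 23/5 (C = 6 + 42/(-30) = 6 + 42*(-1/30) = 6 - 7/5 = 23/5 ≈ 4.6000)
(W(5, 2)*45)/(4 + C) = (-1*2*45)/(4 + 23/5) = (-2*45)/(43/5) = -90*5/43 = -450/43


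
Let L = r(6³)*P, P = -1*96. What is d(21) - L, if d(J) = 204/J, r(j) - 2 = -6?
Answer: -2620/7 ≈ -374.29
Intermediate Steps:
r(j) = -4 (r(j) = 2 - 6 = -4)
P = -96
L = 384 (L = -4*(-96) = 384)
d(21) - L = 204/21 - 1*384 = 204*(1/21) - 384 = 68/7 - 384 = -2620/7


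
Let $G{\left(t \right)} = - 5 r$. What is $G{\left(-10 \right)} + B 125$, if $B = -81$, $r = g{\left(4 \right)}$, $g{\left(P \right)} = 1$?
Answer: $-10130$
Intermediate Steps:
$r = 1$
$G{\left(t \right)} = -5$ ($G{\left(t \right)} = \left(-5\right) 1 = -5$)
$G{\left(-10 \right)} + B 125 = -5 - 10125 = -10130$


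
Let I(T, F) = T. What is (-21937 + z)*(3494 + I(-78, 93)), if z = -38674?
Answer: -207047176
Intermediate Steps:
(-21937 + z)*(3494 + I(-78, 93)) = (-21937 - 38674)*(3494 - 78) = -60611*3416 = -207047176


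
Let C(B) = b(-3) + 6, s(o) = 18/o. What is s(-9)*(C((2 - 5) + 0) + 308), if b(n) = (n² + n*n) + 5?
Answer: -674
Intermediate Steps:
b(n) = 5 + 2*n² (b(n) = (n² + n²) + 5 = 2*n² + 5 = 5 + 2*n²)
C(B) = 29 (C(B) = (5 + 2*(-3)²) + 6 = (5 + 2*9) + 6 = (5 + 18) + 6 = 23 + 6 = 29)
s(-9)*(C((2 - 5) + 0) + 308) = (18/(-9))*(29 + 308) = (18*(-⅑))*337 = -2*337 = -674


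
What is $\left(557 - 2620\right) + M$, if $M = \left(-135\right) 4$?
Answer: $-2603$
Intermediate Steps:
$M = -540$
$\left(557 - 2620\right) + M = \left(557 - 2620\right) - 540 = -2063 - 540 = -2603$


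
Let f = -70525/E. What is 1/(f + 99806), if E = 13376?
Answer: 13376/1334934531 ≈ 1.0020e-5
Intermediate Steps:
f = -70525/13376 ≈ -5.2725
1/(f + 99806) = 1/(-70525/13376 + 99806) = 1/(1334934531/13376) = 13376/1334934531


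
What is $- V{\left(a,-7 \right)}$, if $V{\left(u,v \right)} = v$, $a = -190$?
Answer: $7$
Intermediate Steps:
$- V{\left(a,-7 \right)} = \left(-1\right) \left(-7\right) = 7$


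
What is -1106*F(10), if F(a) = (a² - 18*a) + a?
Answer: 77420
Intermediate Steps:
F(a) = a² - 17*a
-1106*F(10) = -11060*(-17 + 10) = -11060*(-7) = -1106*(-70) = 77420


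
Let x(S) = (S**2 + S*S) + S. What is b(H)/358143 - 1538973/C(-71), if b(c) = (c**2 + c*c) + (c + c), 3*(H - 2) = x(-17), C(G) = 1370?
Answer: -183691337913/163551970 ≈ -1123.1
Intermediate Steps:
x(S) = S + 2*S**2 (x(S) = (S**2 + S**2) + S = 2*S**2 + S = S + 2*S**2)
H = 189 (H = 2 + (-17*(1 + 2*(-17)))/3 = 2 + (-17*(1 - 34))/3 = 2 + (-17*(-33))/3 = 2 + (1/3)*561 = 2 + 187 = 189)
b(c) = 2*c + 2*c**2 (b(c) = (c**2 + c**2) + 2*c = 2*c**2 + 2*c = 2*c + 2*c**2)
b(H)/358143 - 1538973/C(-71) = (2*189*(1 + 189))/358143 - 1538973/1370 = (2*189*190)*(1/358143) - 1538973*1/1370 = 71820*(1/358143) - 1538973/1370 = 23940/119381 - 1538973/1370 = -183691337913/163551970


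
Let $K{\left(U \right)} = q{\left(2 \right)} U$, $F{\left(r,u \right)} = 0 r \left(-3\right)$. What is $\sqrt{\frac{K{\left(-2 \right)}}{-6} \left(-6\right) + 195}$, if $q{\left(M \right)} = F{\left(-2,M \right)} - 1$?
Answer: $\sqrt{197} \approx 14.036$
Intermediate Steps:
$F{\left(r,u \right)} = 0$ ($F{\left(r,u \right)} = 0 \left(-3\right) = 0$)
$q{\left(M \right)} = -1$ ($q{\left(M \right)} = 0 - 1 = -1$)
$K{\left(U \right)} = - U$
$\sqrt{\frac{K{\left(-2 \right)}}{-6} \left(-6\right) + 195} = \sqrt{\frac{\left(-1\right) \left(-2\right)}{-6} \left(-6\right) + 195} = \sqrt{2 \left(- \frac{1}{6}\right) \left(-6\right) + 195} = \sqrt{\left(- \frac{1}{3}\right) \left(-6\right) + 195} = \sqrt{2 + 195} = \sqrt{197}$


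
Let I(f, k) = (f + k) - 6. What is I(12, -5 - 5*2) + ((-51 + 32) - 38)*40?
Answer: -2289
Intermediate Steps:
I(f, k) = -6 + f + k
I(12, -5 - 5*2) + ((-51 + 32) - 38)*40 = (-6 + 12 + (-5 - 5*2)) + ((-51 + 32) - 38)*40 = (-6 + 12 + (-5 - 10)) + (-19 - 38)*40 = (-6 + 12 - 15) - 57*40 = -9 - 2280 = -2289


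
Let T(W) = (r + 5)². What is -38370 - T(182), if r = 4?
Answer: -38451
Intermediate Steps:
T(W) = 81 (T(W) = (4 + 5)² = 9² = 81)
-38370 - T(182) = -38370 - 1*81 = -38370 - 81 = -38451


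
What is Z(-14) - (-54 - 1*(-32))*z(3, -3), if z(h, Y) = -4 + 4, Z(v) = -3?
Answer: -3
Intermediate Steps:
z(h, Y) = 0
Z(-14) - (-54 - 1*(-32))*z(3, -3) = -3 - (-54 - 1*(-32))*0 = -3 - (-54 + 32)*0 = -3 - (-22)*0 = -3 - 1*0 = -3 + 0 = -3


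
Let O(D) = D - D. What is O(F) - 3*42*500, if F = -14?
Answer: -63000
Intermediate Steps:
O(D) = 0
O(F) - 3*42*500 = 0 - 3*42*500 = 0 - 126*500 = 0 - 63000 = -63000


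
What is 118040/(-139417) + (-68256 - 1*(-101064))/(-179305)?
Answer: -25739155136/24998165185 ≈ -1.0296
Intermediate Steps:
118040/(-139417) + (-68256 - 1*(-101064))/(-179305) = 118040*(-1/139417) + (-68256 + 101064)*(-1/179305) = -118040/139417 + 32808*(-1/179305) = -118040/139417 - 32808/179305 = -25739155136/24998165185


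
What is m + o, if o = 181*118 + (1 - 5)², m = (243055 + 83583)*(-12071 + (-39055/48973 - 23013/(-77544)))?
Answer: -831874901254009177/210975684 ≈ -3.9430e+9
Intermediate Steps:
m = -831879410648278993/210975684 (m = 326638*(-12071 + (-39055*1/48973 - 23013*(-1/77544))) = 326638*(-12071 + (-39055/48973 + 2557/8616)) = 326638*(-12071 - 211273919/421951368) = 326638*(-5093586237047/421951368) = -831879410648278993/210975684 ≈ -3.9430e+9)
o = 21374 (o = 21358 + (-4)² = 21358 + 16 = 21374)
m + o = -831879410648278993/210975684 + 21374 = -831874901254009177/210975684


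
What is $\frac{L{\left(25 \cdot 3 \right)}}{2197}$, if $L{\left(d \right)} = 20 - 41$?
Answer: $- \frac{21}{2197} \approx -0.0095585$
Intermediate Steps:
$L{\left(d \right)} = -21$
$\frac{L{\left(25 \cdot 3 \right)}}{2197} = - \frac{21}{2197}$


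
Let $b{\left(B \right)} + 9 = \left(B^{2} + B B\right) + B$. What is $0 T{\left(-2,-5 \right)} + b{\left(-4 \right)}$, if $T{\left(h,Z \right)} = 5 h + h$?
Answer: $19$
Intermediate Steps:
$b{\left(B \right)} = -9 + B + 2 B^{2}$ ($b{\left(B \right)} = -9 + \left(\left(B^{2} + B B\right) + B\right) = -9 + \left(\left(B^{2} + B^{2}\right) + B\right) = -9 + \left(2 B^{2} + B\right) = -9 + \left(B + 2 B^{2}\right) = -9 + B + 2 B^{2}$)
$T{\left(h,Z \right)} = 6 h$
$0 T{\left(-2,-5 \right)} + b{\left(-4 \right)} = 0 \cdot 6 \left(-2\right) - \left(13 - 32\right) = 0 \left(-12\right) - -19 = 0 - -19 = 0 + 19 = 19$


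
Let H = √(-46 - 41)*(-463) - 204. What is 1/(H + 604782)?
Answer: 201526/121844402729 + 463*I*√87/365533208187 ≈ 1.654e-6 + 1.1814e-8*I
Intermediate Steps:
H = -204 - 463*I*√87 (H = √(-87)*(-463) - 204 = (I*√87)*(-463) - 204 = -463*I*√87 - 204 = -204 - 463*I*√87 ≈ -204.0 - 4318.6*I)
1/(H + 604782) = 1/((-204 - 463*I*√87) + 604782) = 1/(604578 - 463*I*√87)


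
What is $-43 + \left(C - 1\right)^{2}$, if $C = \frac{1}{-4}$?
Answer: $- \frac{663}{16} \approx -41.438$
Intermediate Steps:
$C = - \frac{1}{4} \approx -0.25$
$-43 + \left(C - 1\right)^{2} = -43 + \left(- \frac{1}{4} - 1\right)^{2} = -43 + \left(- \frac{5}{4}\right)^{2} = -43 + \frac{25}{16} = - \frac{663}{16}$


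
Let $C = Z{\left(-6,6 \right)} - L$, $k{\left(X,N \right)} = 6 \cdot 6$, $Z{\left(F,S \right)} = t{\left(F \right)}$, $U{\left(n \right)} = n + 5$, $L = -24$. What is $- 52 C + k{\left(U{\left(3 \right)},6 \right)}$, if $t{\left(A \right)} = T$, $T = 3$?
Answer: $-1368$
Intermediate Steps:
$U{\left(n \right)} = 5 + n$
$t{\left(A \right)} = 3$
$Z{\left(F,S \right)} = 3$
$k{\left(X,N \right)} = 36$
$C = 27$ ($C = 3 - -24 = 3 + 24 = 27$)
$- 52 C + k{\left(U{\left(3 \right)},6 \right)} = \left(-52\right) 27 + 36 = -1404 + 36 = -1368$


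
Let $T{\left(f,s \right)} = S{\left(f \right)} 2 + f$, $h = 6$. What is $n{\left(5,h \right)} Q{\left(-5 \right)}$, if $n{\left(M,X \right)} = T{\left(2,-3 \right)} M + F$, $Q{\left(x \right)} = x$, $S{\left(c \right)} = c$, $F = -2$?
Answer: $-140$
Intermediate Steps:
$T{\left(f,s \right)} = 3 f$ ($T{\left(f,s \right)} = f 2 + f = 2 f + f = 3 f$)
$n{\left(M,X \right)} = -2 + 6 M$ ($n{\left(M,X \right)} = 3 \cdot 2 M - 2 = 6 M - 2 = -2 + 6 M$)
$n{\left(5,h \right)} Q{\left(-5 \right)} = \left(-2 + 6 \cdot 5\right) \left(-5\right) = \left(-2 + 30\right) \left(-5\right) = 28 \left(-5\right) = -140$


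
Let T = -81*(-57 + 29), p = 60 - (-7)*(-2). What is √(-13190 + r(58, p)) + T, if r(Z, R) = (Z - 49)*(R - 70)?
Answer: 2268 + I*√13406 ≈ 2268.0 + 115.78*I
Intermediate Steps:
p = 46 (p = 60 - 1*14 = 60 - 14 = 46)
r(Z, R) = (-70 + R)*(-49 + Z) (r(Z, R) = (-49 + Z)*(-70 + R) = (-70 + R)*(-49 + Z))
T = 2268 (T = -81*(-28) = 2268)
√(-13190 + r(58, p)) + T = √(-13190 + (3430 - 70*58 - 49*46 + 46*58)) + 2268 = √(-13190 + (3430 - 4060 - 2254 + 2668)) + 2268 = √(-13190 - 216) + 2268 = √(-13406) + 2268 = I*√13406 + 2268 = 2268 + I*√13406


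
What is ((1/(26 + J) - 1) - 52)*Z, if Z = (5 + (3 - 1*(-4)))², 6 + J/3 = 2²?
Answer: -38124/5 ≈ -7624.8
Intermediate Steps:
J = -6 (J = -18 + 3*2² = -18 + 3*4 = -18 + 12 = -6)
Z = 144 (Z = (5 + (3 + 4))² = (5 + 7)² = 12² = 144)
((1/(26 + J) - 1) - 52)*Z = ((1/(26 - 6) - 1) - 52)*144 = ((1/20 - 1) - 52)*144 = (-19/20 - 52)*144 = -1059/20*144 = -38124/5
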